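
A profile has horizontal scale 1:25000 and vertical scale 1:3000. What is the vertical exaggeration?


VE = horizontal_scale / vertical_scale = 25000 / 3000 ≈ 8.3

8.3x


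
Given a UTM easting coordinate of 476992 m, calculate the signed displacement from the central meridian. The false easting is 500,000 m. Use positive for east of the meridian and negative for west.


displacement = 476992 - 500000 = -23008 m

-23008 m


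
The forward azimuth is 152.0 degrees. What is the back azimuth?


back azimuth = (152.0 + 180) mod 360 = 332.0 degrees

332.0 degrees


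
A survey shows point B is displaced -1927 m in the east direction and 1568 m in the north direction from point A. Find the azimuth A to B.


az = atan2(-1927, 1568) = -50.9 deg
adjusted to 0-360: 309.1 degrees

309.1 degrees


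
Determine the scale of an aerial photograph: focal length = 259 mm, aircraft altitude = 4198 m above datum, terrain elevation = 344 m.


scale = f / (H - h) = 259 mm / 3854 m = 259 / 3854000 = 1:14880

1:14880


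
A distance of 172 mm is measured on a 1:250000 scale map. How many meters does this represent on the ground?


ground = 172 mm * 250000 / 1000 = 43000.0 m

43000.0 m


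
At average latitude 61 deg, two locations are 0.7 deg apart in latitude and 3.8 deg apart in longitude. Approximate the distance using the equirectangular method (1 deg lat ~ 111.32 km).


dlat_km = 0.7 * 111.32 = 77.924
dlon_km = 3.8 * 111.32 * cos(61) ≈ 205.082
dist = sqrt(77.924^2 + 205.082^2) ≈ 219.4 km

219.4 km


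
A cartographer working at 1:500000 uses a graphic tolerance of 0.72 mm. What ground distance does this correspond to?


ground = 0.72 mm * 500000 / 1000 = 360.0 m

360.0 m


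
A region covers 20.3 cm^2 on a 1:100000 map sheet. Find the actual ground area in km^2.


ground_area = 20.3 * (100000/100)^2 = 20300000.0 m^2 = 20.3 km^2

20.3 km^2


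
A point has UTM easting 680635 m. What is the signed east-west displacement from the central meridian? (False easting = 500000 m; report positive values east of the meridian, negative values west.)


displacement = 680635 - 500000 = 180635 m

180635 m


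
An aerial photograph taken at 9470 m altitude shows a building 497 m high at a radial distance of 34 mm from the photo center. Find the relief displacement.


d = h * r / H = 497 * 34 / 9470 = 1.78 mm

1.78 mm


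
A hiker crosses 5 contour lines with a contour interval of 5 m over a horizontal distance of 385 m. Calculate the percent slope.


elevation change = 5 * 5 = 25 m
slope = 25 / 385 * 100 = 6.5%

6.5%


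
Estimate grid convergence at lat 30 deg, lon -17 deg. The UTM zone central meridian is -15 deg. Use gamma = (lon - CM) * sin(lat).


gamma = (-17 - -15) * sin(30) = -2 * 0.5 = -1.0 degrees

-1.0 degrees


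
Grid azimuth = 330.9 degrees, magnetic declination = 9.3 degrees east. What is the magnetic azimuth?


magnetic azimuth = grid azimuth - declination (east +ve)
mag_az = 330.9 - 9.3 = 321.6 degrees

321.6 degrees


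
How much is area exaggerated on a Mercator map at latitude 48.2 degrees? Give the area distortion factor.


area_distortion = 1/cos^2(48.2) = 2.251

2.251


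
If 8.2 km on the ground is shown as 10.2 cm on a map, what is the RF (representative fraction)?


ground = 8.2 km = 820000 cm; RF denominator = ground / map = 820000 / 10.2 ≈ 80392; RF = 1:80392

1:80392


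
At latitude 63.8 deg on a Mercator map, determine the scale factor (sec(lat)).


SF = 1 / cos(63.8) = 1 / 0.441506 = 2.265

2.265


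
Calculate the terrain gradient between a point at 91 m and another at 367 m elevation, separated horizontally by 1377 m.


gradient = (367 - 91) / 1377 = 276 / 1377 = 0.2004

0.2004


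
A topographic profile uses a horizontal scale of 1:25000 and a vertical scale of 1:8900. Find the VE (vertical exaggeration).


VE = horizontal_scale / vertical_scale = 25000 / 8900 ≈ 2.8

2.8x


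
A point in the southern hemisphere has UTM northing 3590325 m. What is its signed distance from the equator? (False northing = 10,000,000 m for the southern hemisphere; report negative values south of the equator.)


For southern: actual = 3590325 - 10000000 = -6409675 m

-6409675 m


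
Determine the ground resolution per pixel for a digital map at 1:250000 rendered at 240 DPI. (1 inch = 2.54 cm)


pixel_cm = 2.54 / 240 ≈ 0.010583 cm
ground = pixel_cm * 250000 / 100 = 2.54 * 250000 / (240 * 100) = 635000 / 24000 ≈ 26.46 m

26.46 m


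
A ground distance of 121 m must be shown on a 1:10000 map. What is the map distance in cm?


map_cm = 121 * 100 / 10000 = 1.21 cm

1.21 cm


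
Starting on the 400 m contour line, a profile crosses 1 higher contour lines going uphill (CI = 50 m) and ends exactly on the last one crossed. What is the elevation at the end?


elevation = 400 + 1 * 50 = 450 m

450 m


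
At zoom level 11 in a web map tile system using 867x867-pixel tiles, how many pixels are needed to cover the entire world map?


tiles per axis = 2^11 = 2048
total tiles = 2048^2 = 4194304
pixels per axis = 2048 * 867 = 1775616
total pixels = 1775616^2 = 3152812179456

3152812179456 pixels


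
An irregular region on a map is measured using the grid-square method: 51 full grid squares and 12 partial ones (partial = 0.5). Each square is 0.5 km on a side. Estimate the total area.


effective squares = 51 + 12 * 0.5 = 57.0
area = 57.0 * 0.25 = 14.25 km^2

14.25 km^2


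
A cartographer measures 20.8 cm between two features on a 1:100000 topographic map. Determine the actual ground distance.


ground = 20.8 cm * 100000 / 100 = 20800.0 m = 20.8 km

20.8 km


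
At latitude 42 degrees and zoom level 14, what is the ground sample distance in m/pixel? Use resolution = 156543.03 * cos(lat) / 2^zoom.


res = 156543.03 * cos(42) / 2^14 = 156543.03 * 0.74314483 / 16384 = 7.1 m/pixel

7.1 m/pixel


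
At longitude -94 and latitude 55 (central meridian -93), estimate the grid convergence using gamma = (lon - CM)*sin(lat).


gamma = (-94 - -93) * sin(55) = -1 * 0.819152 = -0.819 degrees

-0.819 degrees


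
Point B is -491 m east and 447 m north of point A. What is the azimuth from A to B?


az = atan2(-491, 447) = -47.7 deg
adjusted to 0-360: 312.3 degrees

312.3 degrees


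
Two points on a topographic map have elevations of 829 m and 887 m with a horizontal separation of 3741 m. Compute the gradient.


gradient = (887 - 829) / 3741 = 58 / 3741 = 0.0155

0.0155


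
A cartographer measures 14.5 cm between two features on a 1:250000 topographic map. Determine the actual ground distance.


ground = 14.5 cm * 250000 / 100 = 36250.0 m = 36.25 km

36.25 km


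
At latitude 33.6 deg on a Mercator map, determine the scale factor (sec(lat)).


SF = 1 / cos(33.6) = 1 / 0.832921 = 1.201

1.201


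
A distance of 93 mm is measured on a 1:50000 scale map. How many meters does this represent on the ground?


ground = 93 mm * 50000 / 1000 = 4650.0 m

4650.0 m


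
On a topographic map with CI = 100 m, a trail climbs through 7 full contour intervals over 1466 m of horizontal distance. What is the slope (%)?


elevation change = 7 * 100 = 700 m
slope = 700 / 1466 * 100 = 47.7%

47.7%


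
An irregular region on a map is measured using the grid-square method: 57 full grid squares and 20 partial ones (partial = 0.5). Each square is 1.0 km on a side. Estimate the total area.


effective squares = 57 + 20 * 0.5 = 67.0
area = 67.0 * 1.0 = 67.0 km^2

67.0 km^2


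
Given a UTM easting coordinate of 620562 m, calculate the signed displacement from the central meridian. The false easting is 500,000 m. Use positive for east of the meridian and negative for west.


displacement = 620562 - 500000 = 120562 m

120562 m


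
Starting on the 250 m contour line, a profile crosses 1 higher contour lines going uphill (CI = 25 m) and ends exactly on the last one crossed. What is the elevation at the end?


elevation = 250 + 1 * 25 = 275 m

275 m


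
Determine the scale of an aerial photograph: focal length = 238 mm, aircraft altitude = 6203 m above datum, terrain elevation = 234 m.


scale = f / (H - h) = 238 mm / 5969 m = 238 / 5969000 = 1:25080

1:25080


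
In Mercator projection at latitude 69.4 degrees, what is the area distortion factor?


area_distortion = 1/cos^2(69.4) = 8.078

8.078


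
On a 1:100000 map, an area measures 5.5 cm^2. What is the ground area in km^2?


ground_area = 5.5 * (100000/100)^2 = 5500000.0 m^2 = 5.5 km^2

5.5 km^2


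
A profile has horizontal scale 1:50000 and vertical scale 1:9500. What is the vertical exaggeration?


VE = horizontal_scale / vertical_scale = 50000 / 9500 ≈ 5.3

5.3x


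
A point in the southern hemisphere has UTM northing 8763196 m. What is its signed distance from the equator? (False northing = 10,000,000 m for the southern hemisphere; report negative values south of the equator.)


For southern: actual = 8763196 - 10000000 = -1236804 m

-1236804 m


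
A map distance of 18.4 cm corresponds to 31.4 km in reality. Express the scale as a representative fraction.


ground = 31.4 km = 3140000 cm; RF denominator = ground / map = 3140000 / 18.4 ≈ 170652; RF = 1:170652

1:170652


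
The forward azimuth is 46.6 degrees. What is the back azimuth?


back azimuth = (46.6 + 180) mod 360 = 226.6 degrees

226.6 degrees


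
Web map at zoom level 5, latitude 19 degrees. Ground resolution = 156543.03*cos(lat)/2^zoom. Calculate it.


res = 156543.03 * cos(19) / 2^5 = 156543.03 * 0.94551858 / 32 = 4625.45 m/pixel

4625.45 m/pixel


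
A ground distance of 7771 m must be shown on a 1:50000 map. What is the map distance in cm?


map_cm = 7771 * 100 / 50000 = 15.542 cm ≈ 15.54 cm

15.54 cm


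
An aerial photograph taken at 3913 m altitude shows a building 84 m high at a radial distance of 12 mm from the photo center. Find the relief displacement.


d = h * r / H = 84 * 12 / 3913 = 0.26 mm

0.26 mm


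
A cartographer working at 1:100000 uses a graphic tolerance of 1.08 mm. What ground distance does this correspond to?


ground = 1.08 mm * 100000 / 1000 = 108.0 m

108.0 m


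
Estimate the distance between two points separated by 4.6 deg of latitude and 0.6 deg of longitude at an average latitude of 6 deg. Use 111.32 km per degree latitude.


dlat_km = 4.6 * 111.32 = 512.072
dlon_km = 0.6 * 111.32 * cos(6) ≈ 66.426
dist = sqrt(512.072^2 + 66.426^2) ≈ 516.4 km

516.4 km


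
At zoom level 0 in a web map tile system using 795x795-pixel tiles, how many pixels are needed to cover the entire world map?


tiles per axis = 2^0 = 1
total tiles = 1^2 = 1
pixels per axis = 1 * 795 = 795
total pixels = 795^2 = 632025

632025 pixels


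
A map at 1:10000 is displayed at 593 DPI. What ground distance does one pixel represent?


pixel_cm = 2.54 / 593 ≈ 0.004283 cm
ground = pixel_cm * 10000 / 100 = 2.54 * 10000 / (593 * 100) = 25400 / 59300 ≈ 0.43 m

0.43 m


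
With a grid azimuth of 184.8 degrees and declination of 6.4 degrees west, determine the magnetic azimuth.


magnetic azimuth = grid azimuth - declination (east +ve)
mag_az = 184.8 - -6.4 = 191.2 degrees

191.2 degrees


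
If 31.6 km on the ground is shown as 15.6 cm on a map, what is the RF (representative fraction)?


ground = 31.6 km = 3160000 cm; RF denominator = ground / map = 3160000 / 15.6 ≈ 202564; RF = 1:202564

1:202564


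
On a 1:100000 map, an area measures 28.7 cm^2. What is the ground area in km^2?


ground_area = 28.7 * (100000/100)^2 = 28700000.0 m^2 = 28.7 km^2

28.7 km^2


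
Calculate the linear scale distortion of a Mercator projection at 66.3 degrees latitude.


SF = 1 / cos(66.3) = 1 / 0.401948 = 2.488

2.488


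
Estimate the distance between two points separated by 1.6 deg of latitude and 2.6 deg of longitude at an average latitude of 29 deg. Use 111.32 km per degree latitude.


dlat_km = 1.6 * 111.32 = 178.112
dlon_km = 2.6 * 111.32 * cos(29) ≈ 253.143
dist = sqrt(178.112^2 + 253.143^2) ≈ 309.5 km

309.5 km


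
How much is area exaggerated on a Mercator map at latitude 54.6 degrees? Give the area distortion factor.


area_distortion = 1/cos^2(54.6) = 2.98

2.98


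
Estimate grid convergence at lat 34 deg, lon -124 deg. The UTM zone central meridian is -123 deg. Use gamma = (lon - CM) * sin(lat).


gamma = (-124 - -123) * sin(34) = -1 * 0.559193 = -0.559 degrees

-0.559 degrees


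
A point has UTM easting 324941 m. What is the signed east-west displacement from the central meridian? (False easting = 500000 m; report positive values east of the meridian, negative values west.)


displacement = 324941 - 500000 = -175059 m

-175059 m


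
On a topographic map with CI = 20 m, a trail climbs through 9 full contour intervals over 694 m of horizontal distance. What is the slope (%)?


elevation change = 9 * 20 = 180 m
slope = 180 / 694 * 100 = 25.9%

25.9%


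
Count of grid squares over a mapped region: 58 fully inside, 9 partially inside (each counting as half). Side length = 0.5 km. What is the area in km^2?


effective squares = 58 + 9 * 0.5 = 62.5
area = 62.5 * 0.25 = 15.625 km^2

15.625 km^2


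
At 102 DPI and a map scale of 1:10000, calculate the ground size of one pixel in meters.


pixel_cm = 2.54 / 102 ≈ 0.024902 cm
ground = pixel_cm * 10000 / 100 = 2.54 * 10000 / (102 * 100) = 25400 / 10200 ≈ 2.49 m

2.49 m


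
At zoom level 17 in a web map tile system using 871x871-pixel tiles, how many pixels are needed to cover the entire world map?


tiles per axis = 2^17 = 131072
total tiles = 131072^2 = 17179869184
pixels per axis = 131072 * 871 = 114163712
total pixels = 114163712^2 = 13033353137618944

13033353137618944 pixels


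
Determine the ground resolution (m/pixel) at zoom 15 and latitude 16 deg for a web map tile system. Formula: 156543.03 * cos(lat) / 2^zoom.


res = 156543.03 * cos(16) / 2^15 = 156543.03 * 0.9612617 / 32768 = 4.59 m/pixel

4.59 m/pixel


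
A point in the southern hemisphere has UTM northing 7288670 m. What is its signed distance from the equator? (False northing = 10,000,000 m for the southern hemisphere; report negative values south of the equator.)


For southern: actual = 7288670 - 10000000 = -2711330 m

-2711330 m


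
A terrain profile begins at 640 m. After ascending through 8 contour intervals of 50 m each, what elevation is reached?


elevation = 640 + 8 * 50 = 1040 m

1040 m


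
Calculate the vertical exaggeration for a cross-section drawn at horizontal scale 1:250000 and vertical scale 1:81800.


VE = horizontal_scale / vertical_scale = 250000 / 81800 ≈ 3.1

3.1x


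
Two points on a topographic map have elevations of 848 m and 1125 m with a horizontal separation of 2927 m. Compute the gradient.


gradient = (1125 - 848) / 2927 = 277 / 2927 = 0.0946

0.0946


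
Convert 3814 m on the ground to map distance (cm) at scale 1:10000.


map_cm = 3814 * 100 / 10000 = 38.14 cm

38.14 cm


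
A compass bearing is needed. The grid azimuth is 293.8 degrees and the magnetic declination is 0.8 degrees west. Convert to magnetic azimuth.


magnetic azimuth = grid azimuth - declination (east +ve)
mag_az = 293.8 - -0.8 = 294.6 degrees

294.6 degrees


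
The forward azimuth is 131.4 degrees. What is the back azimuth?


back azimuth = (131.4 + 180) mod 360 = 311.4 degrees

311.4 degrees


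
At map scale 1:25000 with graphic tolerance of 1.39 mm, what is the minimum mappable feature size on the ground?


ground = 1.39 mm * 25000 / 1000 = 34.75 m

34.75 m


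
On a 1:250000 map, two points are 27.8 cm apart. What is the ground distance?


ground = 27.8 cm * 250000 / 100 = 69500.0 m = 69.5 km

69.5 km


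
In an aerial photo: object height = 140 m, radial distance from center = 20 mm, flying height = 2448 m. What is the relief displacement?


d = h * r / H = 140 * 20 / 2448 = 1.14 mm

1.14 mm


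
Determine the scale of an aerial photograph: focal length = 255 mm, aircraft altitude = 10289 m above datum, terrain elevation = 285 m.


scale = f / (H - h) = 255 mm / 10004 m = 255 / 10004000 = 1:39231

1:39231


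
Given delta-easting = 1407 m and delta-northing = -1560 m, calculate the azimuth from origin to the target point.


az = atan2(1407, -1560) = 138.0 deg
adjusted to 0-360: 138.0 degrees

138.0 degrees


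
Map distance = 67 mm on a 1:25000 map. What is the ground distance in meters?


ground = 67 mm * 25000 / 1000 = 1675.0 m

1675.0 m


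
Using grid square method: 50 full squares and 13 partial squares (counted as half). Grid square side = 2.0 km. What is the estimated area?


effective squares = 50 + 13 * 0.5 = 56.5
area = 56.5 * 4.0 = 226.0 km^2

226.0 km^2


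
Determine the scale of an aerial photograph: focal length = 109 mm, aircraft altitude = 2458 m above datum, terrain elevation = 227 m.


scale = f / (H - h) = 109 mm / 2231 m = 109 / 2231000 = 1:20468

1:20468


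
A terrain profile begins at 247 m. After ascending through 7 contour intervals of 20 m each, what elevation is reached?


elevation = 247 + 7 * 20 = 387 m

387 m


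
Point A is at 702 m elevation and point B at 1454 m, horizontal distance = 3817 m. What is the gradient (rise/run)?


gradient = (1454 - 702) / 3817 = 752 / 3817 = 0.197

0.197


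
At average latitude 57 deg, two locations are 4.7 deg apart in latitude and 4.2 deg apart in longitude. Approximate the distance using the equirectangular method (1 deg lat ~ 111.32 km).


dlat_km = 4.7 * 111.32 = 523.204
dlon_km = 4.2 * 111.32 * cos(57) ≈ 254.643
dist = sqrt(523.204^2 + 254.643^2) ≈ 581.9 km

581.9 km


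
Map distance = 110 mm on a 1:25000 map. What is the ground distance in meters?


ground = 110 mm * 25000 / 1000 = 2750.0 m

2750.0 m


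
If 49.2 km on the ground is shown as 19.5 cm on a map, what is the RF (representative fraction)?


ground = 49.2 km = 4920000 cm; RF denominator = ground / map = 4920000 / 19.5 ≈ 252308; RF = 1:252308

1:252308


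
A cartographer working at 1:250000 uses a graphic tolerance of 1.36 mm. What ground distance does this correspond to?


ground = 1.36 mm * 250000 / 1000 = 340.0 m

340.0 m


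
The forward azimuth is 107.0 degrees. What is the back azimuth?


back azimuth = (107.0 + 180) mod 360 = 287.0 degrees

287.0 degrees


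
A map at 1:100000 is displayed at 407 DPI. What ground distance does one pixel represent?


pixel_cm = 2.54 / 407 ≈ 0.006241 cm
ground = pixel_cm * 100000 / 100 = 2.54 * 100000 / (407 * 100) = 254000 / 40700 ≈ 6.24 m

6.24 m


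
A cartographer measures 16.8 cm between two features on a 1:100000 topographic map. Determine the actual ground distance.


ground = 16.8 cm * 100000 / 100 = 16800.0 m = 16.8 km

16.8 km


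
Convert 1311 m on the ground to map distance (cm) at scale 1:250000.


map_cm = 1311 * 100 / 250000 = 0.5244 cm ≈ 0.52 cm

0.52 cm


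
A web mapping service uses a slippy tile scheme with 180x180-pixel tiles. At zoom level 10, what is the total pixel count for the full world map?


tiles per axis = 2^10 = 1024
total tiles = 1024^2 = 1048576
pixels per axis = 1024 * 180 = 184320
total pixels = 184320^2 = 33973862400

33973862400 pixels


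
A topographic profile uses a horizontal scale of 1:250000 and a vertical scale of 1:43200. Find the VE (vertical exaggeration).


VE = horizontal_scale / vertical_scale = 250000 / 43200 ≈ 5.8

5.8x


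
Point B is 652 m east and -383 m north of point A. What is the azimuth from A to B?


az = atan2(652, -383) = 120.4 deg
adjusted to 0-360: 120.4 degrees

120.4 degrees


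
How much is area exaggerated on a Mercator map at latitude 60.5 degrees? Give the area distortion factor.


area_distortion = 1/cos^2(60.5) = 4.124

4.124


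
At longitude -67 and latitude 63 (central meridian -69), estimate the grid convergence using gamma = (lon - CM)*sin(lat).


gamma = (-67 - -69) * sin(63) = 2 * 0.891007 = 1.782 degrees

1.782 degrees


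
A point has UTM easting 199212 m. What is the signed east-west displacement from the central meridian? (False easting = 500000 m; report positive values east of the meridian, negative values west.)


displacement = 199212 - 500000 = -300788 m

-300788 m


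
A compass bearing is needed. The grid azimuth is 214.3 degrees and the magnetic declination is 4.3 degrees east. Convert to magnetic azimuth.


magnetic azimuth = grid azimuth - declination (east +ve)
mag_az = 214.3 - 4.3 = 210.0 degrees

210.0 degrees


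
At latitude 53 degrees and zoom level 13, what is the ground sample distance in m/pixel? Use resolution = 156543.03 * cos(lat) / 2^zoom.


res = 156543.03 * cos(53) / 2^13 = 156543.03 * 0.60181502 / 8192 = 11.5 m/pixel

11.5 m/pixel


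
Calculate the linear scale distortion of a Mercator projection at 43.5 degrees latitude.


SF = 1 / cos(43.5) = 1 / 0.725374 = 1.379

1.379


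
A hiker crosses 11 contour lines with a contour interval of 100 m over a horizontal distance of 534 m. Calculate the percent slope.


elevation change = 11 * 100 = 1100 m
slope = 1100 / 534 * 100 = 206.0%

206.0%


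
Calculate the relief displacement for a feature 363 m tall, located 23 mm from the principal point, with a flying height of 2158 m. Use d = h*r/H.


d = h * r / H = 363 * 23 / 2158 = 3.87 mm

3.87 mm


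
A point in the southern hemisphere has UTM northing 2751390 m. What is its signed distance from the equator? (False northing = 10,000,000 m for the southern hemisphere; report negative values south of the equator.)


For southern: actual = 2751390 - 10000000 = -7248610 m

-7248610 m


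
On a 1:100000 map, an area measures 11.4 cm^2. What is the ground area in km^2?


ground_area = 11.4 * (100000/100)^2 = 11400000.0 m^2 = 11.4 km^2

11.4 km^2


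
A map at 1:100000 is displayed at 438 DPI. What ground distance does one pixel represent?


pixel_cm = 2.54 / 438 ≈ 0.005799 cm
ground = pixel_cm * 100000 / 100 = 2.54 * 100000 / (438 * 100) = 254000 / 43800 ≈ 5.8 m

5.8 m


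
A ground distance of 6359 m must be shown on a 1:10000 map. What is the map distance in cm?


map_cm = 6359 * 100 / 10000 = 63.59 cm

63.59 cm


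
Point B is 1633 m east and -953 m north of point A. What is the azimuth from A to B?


az = atan2(1633, -953) = 120.3 deg
adjusted to 0-360: 120.3 degrees

120.3 degrees


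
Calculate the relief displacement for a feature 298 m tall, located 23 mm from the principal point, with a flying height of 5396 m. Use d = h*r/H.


d = h * r / H = 298 * 23 / 5396 = 1.27 mm

1.27 mm


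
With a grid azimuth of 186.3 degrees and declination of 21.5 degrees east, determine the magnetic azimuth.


magnetic azimuth = grid azimuth - declination (east +ve)
mag_az = 186.3 - 21.5 = 164.8 degrees

164.8 degrees


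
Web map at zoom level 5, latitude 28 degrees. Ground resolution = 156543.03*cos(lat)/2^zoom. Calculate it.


res = 156543.03 * cos(28) / 2^5 = 156543.03 * 0.88294759 / 32 = 4319.35 m/pixel

4319.35 m/pixel


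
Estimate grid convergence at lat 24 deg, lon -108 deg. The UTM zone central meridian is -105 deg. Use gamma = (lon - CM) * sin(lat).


gamma = (-108 - -105) * sin(24) = -3 * 0.406737 = -1.22 degrees

-1.22 degrees


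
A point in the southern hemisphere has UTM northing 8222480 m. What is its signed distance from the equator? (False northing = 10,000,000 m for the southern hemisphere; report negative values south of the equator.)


For southern: actual = 8222480 - 10000000 = -1777520 m

-1777520 m


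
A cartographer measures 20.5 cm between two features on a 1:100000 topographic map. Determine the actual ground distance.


ground = 20.5 cm * 100000 / 100 = 20500.0 m = 20.5 km

20.5 km


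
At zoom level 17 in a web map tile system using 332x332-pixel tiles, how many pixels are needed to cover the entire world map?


tiles per axis = 2^17 = 131072
total tiles = 131072^2 = 17179869184
pixels per axis = 131072 * 332 = 43515904
total pixels = 43515904^2 = 1893633900937216

1893633900937216 pixels


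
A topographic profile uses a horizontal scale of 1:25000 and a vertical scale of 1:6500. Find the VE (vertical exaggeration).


VE = horizontal_scale / vertical_scale = 25000 / 6500 ≈ 3.8

3.8x


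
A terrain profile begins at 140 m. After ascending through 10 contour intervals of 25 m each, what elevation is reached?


elevation = 140 + 10 * 25 = 390 m

390 m


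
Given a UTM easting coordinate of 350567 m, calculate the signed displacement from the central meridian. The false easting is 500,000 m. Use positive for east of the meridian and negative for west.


displacement = 350567 - 500000 = -149433 m

-149433 m


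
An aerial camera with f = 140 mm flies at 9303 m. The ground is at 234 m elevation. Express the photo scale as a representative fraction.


scale = f / (H - h) = 140 mm / 9069 m = 140 / 9069000 = 1:64779

1:64779


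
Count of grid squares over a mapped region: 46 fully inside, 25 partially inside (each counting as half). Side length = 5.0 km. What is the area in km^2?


effective squares = 46 + 25 * 0.5 = 58.5
area = 58.5 * 25.0 = 1462.5 km^2

1462.5 km^2


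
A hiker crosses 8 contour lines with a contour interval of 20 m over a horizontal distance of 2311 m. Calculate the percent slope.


elevation change = 8 * 20 = 160 m
slope = 160 / 2311 * 100 = 6.9%

6.9%


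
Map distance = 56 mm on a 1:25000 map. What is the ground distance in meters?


ground = 56 mm * 25000 / 1000 = 1400.0 m

1400.0 m


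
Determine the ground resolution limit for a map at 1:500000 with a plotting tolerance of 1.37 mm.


ground = 1.37 mm * 500000 / 1000 = 685.0 m

685.0 m


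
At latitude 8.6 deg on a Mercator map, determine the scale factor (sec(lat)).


SF = 1 / cos(8.6) = 1 / 0.988756 = 1.011

1.011


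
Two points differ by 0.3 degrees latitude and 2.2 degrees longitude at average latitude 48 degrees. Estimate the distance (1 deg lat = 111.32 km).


dlat_km = 0.3 * 111.32 = 33.396
dlon_km = 2.2 * 111.32 * cos(48) ≈ 163.873
dist = sqrt(33.396^2 + 163.873^2) ≈ 167.2 km

167.2 km


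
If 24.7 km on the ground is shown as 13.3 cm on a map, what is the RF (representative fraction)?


ground = 24.7 km = 2470000 cm; RF denominator = ground / map = 2470000 / 13.3 ≈ 185714; RF = 1:185714

1:185714


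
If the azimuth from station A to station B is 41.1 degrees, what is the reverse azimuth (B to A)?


back azimuth = (41.1 + 180) mod 360 = 221.1 degrees

221.1 degrees


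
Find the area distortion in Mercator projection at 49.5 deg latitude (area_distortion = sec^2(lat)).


area_distortion = 1/cos^2(49.5) = 2.371

2.371


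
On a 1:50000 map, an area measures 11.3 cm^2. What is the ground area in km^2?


ground_area = 11.3 * (50000/100)^2 = 2825000.0 m^2 = 2.825 km^2

2.825 km^2


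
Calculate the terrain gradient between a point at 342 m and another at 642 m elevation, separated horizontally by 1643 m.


gradient = (642 - 342) / 1643 = 300 / 1643 = 0.1826

0.1826


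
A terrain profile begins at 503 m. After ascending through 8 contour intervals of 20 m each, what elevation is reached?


elevation = 503 + 8 * 20 = 663 m

663 m


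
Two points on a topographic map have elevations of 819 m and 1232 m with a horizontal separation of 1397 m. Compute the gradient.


gradient = (1232 - 819) / 1397 = 413 / 1397 = 0.2956

0.2956


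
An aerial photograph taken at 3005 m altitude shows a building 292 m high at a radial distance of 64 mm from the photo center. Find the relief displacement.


d = h * r / H = 292 * 64 / 3005 = 6.22 mm

6.22 mm


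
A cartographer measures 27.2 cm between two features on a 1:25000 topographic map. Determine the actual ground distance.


ground = 27.2 cm * 25000 / 100 = 6800.0 m = 6.8 km

6.8 km


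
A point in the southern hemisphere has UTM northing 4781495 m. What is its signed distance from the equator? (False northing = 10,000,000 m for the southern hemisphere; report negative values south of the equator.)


For southern: actual = 4781495 - 10000000 = -5218505 m

-5218505 m


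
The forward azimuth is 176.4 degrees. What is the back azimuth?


back azimuth = (176.4 + 180) mod 360 = 356.4 degrees

356.4 degrees


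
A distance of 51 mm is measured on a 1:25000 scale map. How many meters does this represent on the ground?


ground = 51 mm * 25000 / 1000 = 1275.0 m

1275.0 m


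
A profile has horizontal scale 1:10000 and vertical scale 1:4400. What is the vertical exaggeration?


VE = horizontal_scale / vertical_scale = 10000 / 4400 ≈ 2.3

2.3x


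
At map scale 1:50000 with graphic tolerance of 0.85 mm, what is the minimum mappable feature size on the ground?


ground = 0.85 mm * 50000 / 1000 = 42.5 m

42.5 m


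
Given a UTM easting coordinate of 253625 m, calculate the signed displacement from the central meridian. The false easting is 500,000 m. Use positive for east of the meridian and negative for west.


displacement = 253625 - 500000 = -246375 m

-246375 m


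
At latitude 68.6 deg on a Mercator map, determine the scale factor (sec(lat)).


SF = 1 / cos(68.6) = 1 / 0.364877 = 2.741

2.741


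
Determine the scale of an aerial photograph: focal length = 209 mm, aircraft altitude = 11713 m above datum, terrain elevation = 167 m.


scale = f / (H - h) = 209 mm / 11546 m = 209 / 11546000 = 1:55244

1:55244


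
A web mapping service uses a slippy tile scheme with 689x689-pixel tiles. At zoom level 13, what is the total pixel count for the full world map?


tiles per axis = 2^13 = 8192
total tiles = 8192^2 = 67108864
pixels per axis = 8192 * 689 = 5644288
total pixels = 5644288^2 = 31857987026944

31857987026944 pixels


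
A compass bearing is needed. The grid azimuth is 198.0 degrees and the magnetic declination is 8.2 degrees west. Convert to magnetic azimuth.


magnetic azimuth = grid azimuth - declination (east +ve)
mag_az = 198.0 - -8.2 = 206.2 degrees

206.2 degrees


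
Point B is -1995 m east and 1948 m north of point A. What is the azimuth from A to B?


az = atan2(-1995, 1948) = -45.7 deg
adjusted to 0-360: 314.3 degrees

314.3 degrees


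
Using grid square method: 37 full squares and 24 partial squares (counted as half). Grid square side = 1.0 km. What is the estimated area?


effective squares = 37 + 24 * 0.5 = 49.0
area = 49.0 * 1.0 = 49.0 km^2

49.0 km^2


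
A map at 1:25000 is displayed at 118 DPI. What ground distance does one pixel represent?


pixel_cm = 2.54 / 118 ≈ 0.021525 cm
ground = pixel_cm * 25000 / 100 = 2.54 * 25000 / (118 * 100) = 63500 / 11800 ≈ 5.38 m

5.38 m


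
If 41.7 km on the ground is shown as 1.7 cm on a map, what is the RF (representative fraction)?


ground = 41.7 km = 4170000 cm; RF denominator = ground / map = 4170000 / 1.7 ≈ 2452941; RF = 1:2452941

1:2452941


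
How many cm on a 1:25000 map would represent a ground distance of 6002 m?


map_cm = 6002 * 100 / 25000 = 24.008 cm ≈ 24.01 cm

24.01 cm


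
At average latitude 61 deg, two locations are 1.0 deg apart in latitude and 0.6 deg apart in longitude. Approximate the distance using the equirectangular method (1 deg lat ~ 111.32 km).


dlat_km = 1.0 * 111.32 = 111.32
dlon_km = 0.6 * 111.32 * cos(61) ≈ 32.381
dist = sqrt(111.32^2 + 32.381^2) ≈ 115.9 km

115.9 km


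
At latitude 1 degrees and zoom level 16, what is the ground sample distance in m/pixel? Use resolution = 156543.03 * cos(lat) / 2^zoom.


res = 156543.03 * cos(1) / 2^16 = 156543.03 * 0.9998477 / 65536 = 2.39 m/pixel

2.39 m/pixel


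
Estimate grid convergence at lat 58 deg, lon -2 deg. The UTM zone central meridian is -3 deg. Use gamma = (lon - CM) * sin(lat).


gamma = (-2 - -3) * sin(58) = 1 * 0.848048 = 0.848 degrees

0.848 degrees


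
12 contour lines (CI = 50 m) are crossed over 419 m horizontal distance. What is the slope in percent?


elevation change = 12 * 50 = 600 m
slope = 600 / 419 * 100 = 143.2%

143.2%


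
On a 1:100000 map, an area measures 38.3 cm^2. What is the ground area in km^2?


ground_area = 38.3 * (100000/100)^2 = 38300000.0 m^2 = 38.3 km^2

38.3 km^2


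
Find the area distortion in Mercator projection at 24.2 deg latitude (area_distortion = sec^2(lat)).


area_distortion = 1/cos^2(24.2) = 1.202

1.202


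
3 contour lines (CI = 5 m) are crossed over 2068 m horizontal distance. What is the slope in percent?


elevation change = 3 * 5 = 15 m
slope = 15 / 2068 * 100 = 0.7%

0.7%


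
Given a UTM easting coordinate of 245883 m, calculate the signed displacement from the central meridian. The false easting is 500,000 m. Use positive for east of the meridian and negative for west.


displacement = 245883 - 500000 = -254117 m

-254117 m


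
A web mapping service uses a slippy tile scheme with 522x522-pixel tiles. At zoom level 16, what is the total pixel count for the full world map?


tiles per axis = 2^16 = 65536
total tiles = 65536^2 = 4294967296
pixels per axis = 65536 * 522 = 34209792
total pixels = 34209792^2 = 1170309868683264

1170309868683264 pixels


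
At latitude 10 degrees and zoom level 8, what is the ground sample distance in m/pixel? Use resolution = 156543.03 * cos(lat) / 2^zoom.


res = 156543.03 * cos(10) / 2^8 = 156543.03 * 0.98480775 / 256 = 602.21 m/pixel

602.21 m/pixel


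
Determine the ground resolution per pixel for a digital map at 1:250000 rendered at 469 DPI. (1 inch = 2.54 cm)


pixel_cm = 2.54 / 469 ≈ 0.005416 cm
ground = pixel_cm * 250000 / 100 = 2.54 * 250000 / (469 * 100) = 635000 / 46900 ≈ 13.54 m

13.54 m


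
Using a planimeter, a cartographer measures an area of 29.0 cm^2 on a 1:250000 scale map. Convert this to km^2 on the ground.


ground_area = 29.0 * (250000/100)^2 = 181250000.0 m^2 = 181.25 km^2

181.25 km^2


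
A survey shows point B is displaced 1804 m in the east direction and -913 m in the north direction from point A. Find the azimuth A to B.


az = atan2(1804, -913) = 116.8 deg
adjusted to 0-360: 116.8 degrees

116.8 degrees


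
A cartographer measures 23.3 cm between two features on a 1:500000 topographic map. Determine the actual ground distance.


ground = 23.3 cm * 500000 / 100 = 116500.0 m = 116.5 km

116.5 km


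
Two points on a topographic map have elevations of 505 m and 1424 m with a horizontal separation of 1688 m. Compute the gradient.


gradient = (1424 - 505) / 1688 = 919 / 1688 = 0.5444

0.5444


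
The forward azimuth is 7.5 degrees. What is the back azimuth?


back azimuth = (7.5 + 180) mod 360 = 187.5 degrees

187.5 degrees


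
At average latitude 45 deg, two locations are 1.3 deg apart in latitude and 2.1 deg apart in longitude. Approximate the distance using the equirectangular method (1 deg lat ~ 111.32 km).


dlat_km = 1.3 * 111.32 = 144.716
dlon_km = 2.1 * 111.32 * cos(45) ≈ 165.302
dist = sqrt(144.716^2 + 165.302^2) ≈ 219.7 km

219.7 km


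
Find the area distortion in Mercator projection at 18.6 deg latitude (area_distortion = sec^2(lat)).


area_distortion = 1/cos^2(18.6) = 1.113

1.113


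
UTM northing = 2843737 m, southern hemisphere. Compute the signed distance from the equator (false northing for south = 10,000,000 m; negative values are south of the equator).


For southern: actual = 2843737 - 10000000 = -7156263 m

-7156263 m


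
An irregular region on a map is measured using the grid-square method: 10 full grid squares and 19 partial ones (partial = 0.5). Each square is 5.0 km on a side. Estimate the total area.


effective squares = 10 + 19 * 0.5 = 19.5
area = 19.5 * 25.0 = 487.5 km^2

487.5 km^2


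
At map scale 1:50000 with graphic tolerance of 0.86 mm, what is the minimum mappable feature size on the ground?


ground = 0.86 mm * 50000 / 1000 = 43.0 m

43.0 m


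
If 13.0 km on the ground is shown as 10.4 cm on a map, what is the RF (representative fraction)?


ground = 13.0 km = 1300000 cm; RF denominator = ground / map = 1300000 / 10.4 = 125000; RF = 1:125000

1:125000


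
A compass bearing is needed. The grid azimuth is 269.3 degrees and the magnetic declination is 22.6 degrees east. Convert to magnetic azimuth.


magnetic azimuth = grid azimuth - declination (east +ve)
mag_az = 269.3 - 22.6 = 246.7 degrees

246.7 degrees


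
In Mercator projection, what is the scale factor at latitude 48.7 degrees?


SF = 1 / cos(48.7) = 1 / 0.660002 = 1.515

1.515


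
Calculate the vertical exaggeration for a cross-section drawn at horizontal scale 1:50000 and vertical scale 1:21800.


VE = horizontal_scale / vertical_scale = 50000 / 21800 ≈ 2.3

2.3x


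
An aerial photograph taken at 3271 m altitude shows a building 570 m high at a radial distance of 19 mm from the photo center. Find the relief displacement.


d = h * r / H = 570 * 19 / 3271 = 3.31 mm

3.31 mm


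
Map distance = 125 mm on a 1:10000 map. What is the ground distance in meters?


ground = 125 mm * 10000 / 1000 = 1250.0 m

1250.0 m


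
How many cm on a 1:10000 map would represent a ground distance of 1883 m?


map_cm = 1883 * 100 / 10000 = 18.83 cm

18.83 cm


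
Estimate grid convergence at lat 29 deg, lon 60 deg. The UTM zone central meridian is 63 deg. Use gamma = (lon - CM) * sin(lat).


gamma = (60 - 63) * sin(29) = -3 * 0.48481 = -1.454 degrees

-1.454 degrees


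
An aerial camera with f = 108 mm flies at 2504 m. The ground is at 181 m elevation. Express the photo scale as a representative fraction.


scale = f / (H - h) = 108 mm / 2323 m = 108 / 2323000 = 1:21509

1:21509


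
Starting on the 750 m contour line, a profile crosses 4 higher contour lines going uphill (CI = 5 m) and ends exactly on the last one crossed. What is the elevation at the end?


elevation = 750 + 4 * 5 = 770 m

770 m


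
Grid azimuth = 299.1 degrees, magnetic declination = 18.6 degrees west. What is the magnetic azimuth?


magnetic azimuth = grid azimuth - declination (east +ve)
mag_az = 299.1 - -18.6 = 317.7 degrees

317.7 degrees


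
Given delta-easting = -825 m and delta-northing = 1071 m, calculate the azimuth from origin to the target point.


az = atan2(-825, 1071) = -37.6 deg
adjusted to 0-360: 322.4 degrees

322.4 degrees


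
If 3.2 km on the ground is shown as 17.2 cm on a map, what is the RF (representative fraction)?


ground = 3.2 km = 320000 cm; RF denominator = ground / map = 320000 / 17.2 ≈ 18605; RF = 1:18605

1:18605


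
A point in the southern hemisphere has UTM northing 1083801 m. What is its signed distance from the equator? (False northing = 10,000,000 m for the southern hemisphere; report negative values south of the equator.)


For southern: actual = 1083801 - 10000000 = -8916199 m

-8916199 m


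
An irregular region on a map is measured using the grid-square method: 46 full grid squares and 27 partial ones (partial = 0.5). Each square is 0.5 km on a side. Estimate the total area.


effective squares = 46 + 27 * 0.5 = 59.5
area = 59.5 * 0.25 = 14.875 km^2

14.875 km^2


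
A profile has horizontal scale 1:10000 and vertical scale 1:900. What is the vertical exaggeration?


VE = horizontal_scale / vertical_scale = 10000 / 900 ≈ 11.1

11.1x


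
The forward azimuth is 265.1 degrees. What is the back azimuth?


back azimuth = (265.1 + 180) mod 360 = 85.1 degrees

85.1 degrees


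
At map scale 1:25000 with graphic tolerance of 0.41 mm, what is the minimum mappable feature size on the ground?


ground = 0.41 mm * 25000 / 1000 = 10.25 m

10.25 m
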